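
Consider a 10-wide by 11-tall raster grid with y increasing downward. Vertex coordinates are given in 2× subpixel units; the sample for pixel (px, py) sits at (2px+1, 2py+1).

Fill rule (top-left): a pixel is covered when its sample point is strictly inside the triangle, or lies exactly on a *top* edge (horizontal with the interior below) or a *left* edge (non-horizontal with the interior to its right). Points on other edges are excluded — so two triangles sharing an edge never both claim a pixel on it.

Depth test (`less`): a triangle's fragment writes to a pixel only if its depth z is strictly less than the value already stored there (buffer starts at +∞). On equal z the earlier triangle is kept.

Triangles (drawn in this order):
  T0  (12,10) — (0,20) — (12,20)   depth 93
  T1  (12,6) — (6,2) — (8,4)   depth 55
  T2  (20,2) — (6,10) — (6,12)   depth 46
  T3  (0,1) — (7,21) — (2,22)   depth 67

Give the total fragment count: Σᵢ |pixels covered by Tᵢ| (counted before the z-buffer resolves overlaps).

T0:
  2·area = 120  (B↔C swapped to make it positive)
  edge (12, 10)→(12, 20): d=(0,10) right/bottom  bias=-1
  edge (12, 20)→(0, 20): d=(-12,0) right/bottom  bias=-1
  edge (0, 20)→(12, 10): d=(12,-10) top-left  bias=+0
    (5,5)@(11, 11): e=[10,108,2] → X
    (6,5)@(13, 11): e=[-10,108,22] → .
    (4,6)@(9, 13): e=[30,84,6] → X
    (6,6)@(13, 13): e=[-10,84,46] → .
    (3,7)@(7, 15): e=[50,60,10] → X
    (6,7)@(13, 15): e=[-10,60,70] → .
    (2,8)@(5, 17): e=[70,36,14] → X
    (6,8)@(13, 17): e=[-10,36,94] → .
    (1,9)@(3, 19): e=[90,12,18] → X
    (6,9)@(13, 19): e=[-10,12,118] → .
    (1,10)@(3, 21): e=[90,-12,42] → .
    (2,10)@(5, 21): e=[70,-12,62] → .
  covered (15 px):
    . . . . . . . . . .
    . . . . . . . . . .
    . . . . . . . . . .
    . . . . . . . . . .
    . . . . . . . . . .
    . . . . . X . . . .
    . . . . X X . . . .
    . . . X X X . . . .
    . . X X X X . . . .
    . X X X X X . . . .
    . . . . . . . . . .
T1:
  2·area = 4  (B↔C swapped to make it positive)
  edge (12, 6)→(8, 4): d=(-4,-2) top-left  bias=+0
  edge (8, 4)→(6, 2): d=(-2,-2) top-left  bias=+0
  edge (6, 2)→(12, 6): d=(6,4) right/bottom  bias=-1
    (2,0)@(5, 1): e=[6,0,-2] → .  [on edge]
    (3,1)@(7, 3): e=[2,0,2] → X  [on edge]
    (4,1)@(9, 3): e=[6,4,-6] → .
    (3,2)@(7, 5): e=[-6,-4,14] → .
    (4,2)@(9, 5): e=[-2,0,6] → .  [on edge]
    (5,3)@(11, 7): e=[-6,0,10] → .  [on edge]
    (6,4)@(13, 9): e=[-10,0,14] → .  [on edge]
    (7,5)@(15, 11): e=[-14,0,18] → .  [on edge]
    (8,6)@(17, 13): e=[-18,0,22] → .  [on edge]
    (9,7)@(19, 15): e=[-22,0,26] → .  [on edge]
  covered (1 px):
    . . . . . . . . . .
    . . . X . . . . . .
    . . . . . . . . . .
    . . . . . . . . . .
    . . . . . . . . . .
    . . . . . . . . . .
    . . . . . . . . . .
    . . . . . . . . . .
    . . . . . . . . . .
    . . . . . . . . . .
    . . . . . . . . . .
T2:
  2·area = 28  (B↔C swapped to make it positive)
  edge (20, 2)→(6, 12): d=(-14,10) right/bottom  bias=-1
  edge (6, 12)→(6, 10): d=(0,-2) top-left  bias=+0
  edge (6, 10)→(20, 2): d=(14,-8) top-left  bias=+0
    (7,2)@(15, 5): e=[8,18,2] → X
    (8,2)@(17, 5): e=[-12,22,18] → .
    (6,3)@(13, 7): e=[0,14,14] → .  [on edge]
    (7,3)@(15, 7): e=[-20,18,30] → .
    (4,4)@(9, 9): e=[12,6,10] → X
    (5,4)@(11, 9): e=[-8,10,26] → .
    (3,5)@(7, 11): e=[4,2,22] → X
    (4,5)@(9, 11): e=[-16,6,38] → .
    (3,6)@(7, 13): e=[-24,2,50] → .
  covered (3 px):
    . . . . . . . . . .
    . . . . . . . . . .
    . . . . . . . X . .
    . . . . . . . . . .
    . . . . X . . . . .
    . . . X . . . . . .
    . . . . . . . . . .
    . . . . . . . . . .
    . . . . . . . . . .
    . . . . . . . . . .
    . . . . . . . . . .
T3:
  2·area = 107
  edge (0, 1)→(7, 21): d=(7,20) right/bottom  bias=-1
  edge (7, 21)→(2, 22): d=(-5,1) right/bottom  bias=-1
  edge (2, 22)→(0, 1): d=(-2,-21) top-left  bias=+0
    (0,2)@(1, 5): e=[8,86,13] → X
    (1,2)@(3, 5): e=[-32,84,55] → .
    (0,3)@(1, 7): e=[22,76,9] → X
    (1,3)@(3, 7): e=[-18,74,51] → .
    (0,4)@(1, 9): e=[36,66,5] → X
    (1,4)@(3, 9): e=[-4,64,47] → .
    (0,5)@(1, 11): e=[50,56,1] → X
    (1,5)@(3, 11): e=[10,54,43] → X
    (2,5)@(5, 11): e=[-30,52,85] → .
    (0,6)@(1, 13): e=[64,46,-3] → .
    (1,6)@(3, 13): e=[24,44,39] → X
    (2,6)@(5, 13): e=[-16,42,81] → .
    (8,9)@(17, 19): e=[-214,0,321] → .  [on edge]
    (3,10)@(7, 21): e=[0,0,107] → .  [on edge]
  covered (13 px):
    . . . . . . . . . .
    . . . . . . . . . .
    X . . . . . . . . .
    X . . . . . . . . .
    X . . . . . . . . .
    X X . . . . . . . .
    . X . . . . . . . .
    . X . . . . . . . .
    . X X . . . . . . .
    . X X . . . . . . .
    . X X . . . . . . .

Result: 32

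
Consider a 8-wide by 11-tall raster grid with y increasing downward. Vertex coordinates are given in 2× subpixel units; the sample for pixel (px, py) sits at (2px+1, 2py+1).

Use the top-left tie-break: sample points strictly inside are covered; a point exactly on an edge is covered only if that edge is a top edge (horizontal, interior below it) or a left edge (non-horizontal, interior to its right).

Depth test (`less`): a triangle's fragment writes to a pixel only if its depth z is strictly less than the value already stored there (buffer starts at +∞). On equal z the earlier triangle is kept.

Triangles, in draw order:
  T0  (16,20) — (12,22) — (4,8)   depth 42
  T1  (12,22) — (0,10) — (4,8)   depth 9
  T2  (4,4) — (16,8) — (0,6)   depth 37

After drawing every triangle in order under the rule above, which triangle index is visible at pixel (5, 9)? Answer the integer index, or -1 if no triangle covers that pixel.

T0:
  2·area = 72
  edge (16, 20)→(12, 22): d=(-4,2) right/bottom  bias=-1
  edge (12, 22)→(4, 8): d=(-8,-14) top-left  bias=+0
  edge (4, 8)→(16, 20): d=(12,12) right/bottom  bias=-1
    (0,2)@(1, 5): e=[90,-18,0] → .  [on edge]
    (1,3)@(3, 7): e=[78,-6,0] → .  [on edge]
    (2,4)@(5, 9): e=[66,6,0] → .  [on edge]
    (3,5)@(7, 11): e=[54,18,0] → .  [on edge]
    (3,6)@(7, 13): e=[46,2,24] → X
    (4,6)@(9, 13): e=[42,30,0] → .  [on edge]
    (3,7)@(7, 15): e=[38,-14,48] → .
    (4,7)@(9, 15): e=[34,14,24] → X
    (5,7)@(11, 15): e=[30,42,0] → .  [on edge]
    (4,8)@(9, 17): e=[26,-2,48] → .
    (5,8)@(11, 17): e=[22,26,24] → X
    (6,8)@(13, 17): e=[18,54,0] → .  [on edge]
    (7,9)@(15, 19): e=[6,66,0] → .  [on edge]
  covered (6 px):
    . . . . . . . .
    . . . . . . . .
    . . . . . . . .
    . . . . . . . .
    . . . . . . . .
    . . . . . . . .
    . . . X . . . .
    . . . . X . . .
    . . . . . X . .
    . . . . . X X .
    . . . . . . X .
T1:
  2·area = 72
  edge (12, 22)→(0, 10): d=(-12,-12) top-left  bias=+0
  edge (0, 10)→(4, 8): d=(4,-2) top-left  bias=+0
  edge (4, 8)→(12, 22): d=(8,14) right/bottom  bias=-1
    (1,4)@(3, 9): e=[48,2,22] → X
    (2,4)@(5, 9): e=[72,6,-6] → .
    (0,5)@(1, 11): e=[0,6,66] → X  [on edge]
    (2,5)@(5, 11): e=[48,14,10] → X
    (3,5)@(7, 11): e=[72,18,-18] → .
    (0,6)@(1, 13): e=[-24,14,82] → .
    (1,6)@(3, 13): e=[0,18,54] → X  [on edge]
    (3,6)@(7, 13): e=[48,26,-2] → .
    (1,7)@(3, 15): e=[-24,26,70] → .
    (2,7)@(5, 15): e=[0,30,42] → X  [on edge]
    (3,7)@(7, 15): e=[24,34,14] → X
    (4,7)@(9, 15): e=[48,38,-14] → .
    (3,8)@(7, 17): e=[0,42,30] → X  [on edge]
    (4,9)@(9, 19): e=[0,54,18] → X  [on edge]
    (5,10)@(11, 21): e=[0,66,6] → X  [on edge]
  covered (12 px):
    . . . . . . . .
    . . . . . . . .
    . . . . . . . .
    . . . . . . . .
    . X . . . . . .
    X X X . . . . .
    . X X . . . . .
    . . X X . . . .
    . . . X X . . .
    . . . . X . . .
    . . . . . X . .
T2:
  2·area = 40
  edge (4, 4)→(16, 8): d=(12,4) right/bottom  bias=-1
  edge (16, 8)→(0, 6): d=(-16,-2) top-left  bias=+0
  edge (0, 6)→(4, 4): d=(4,-2) top-left  bias=+0
    (0,1)@(1, 3): e=[0,50,-10] → .  [on edge]
    (1,2)@(3, 5): e=[16,22,2] → X
    (2,2)@(5, 5): e=[8,26,6] → X
    (3,2)@(7, 5): e=[0,30,10] → .  [on edge]
    (1,3)@(3, 7): e=[40,-10,10] → .
    (2,3)@(5, 7): e=[32,-6,14] → .
    (4,3)@(9, 7): e=[16,2,22] → X
    (5,3)@(11, 7): e=[8,6,26] → X
    (6,3)@(13, 7): e=[0,10,30] → .  [on edge]
    (4,4)@(9, 9): e=[40,-30,30] → .
    (5,4)@(11, 9): e=[32,-26,34] → .
  covered (4 px):
    . . . . . . . .
    . . . . . . . .
    . X X . . . . .
    . . . . X X . .
    . . . . . . . .
    . . . . . . . .
    . . . . . . . .
    . . . . . . . .
    . . . . . . . .
    . . . . . . . .
    . . . . . . . .

Z-buffer (winner per pixel, '.' = empty):
  . . . . . . . .
  . . . . . . . .
  . 2 2 . . . . .
  . . . . 2 2 . .
  . 1 . . . . . .
  1 1 1 . . . . .
  . 1 1 0 . . . .
  . . 1 1 0 . . .
  . . . 1 1 0 . .
  . . . . 1 0 0 .
  . . . . . 1 0 .

Final: 0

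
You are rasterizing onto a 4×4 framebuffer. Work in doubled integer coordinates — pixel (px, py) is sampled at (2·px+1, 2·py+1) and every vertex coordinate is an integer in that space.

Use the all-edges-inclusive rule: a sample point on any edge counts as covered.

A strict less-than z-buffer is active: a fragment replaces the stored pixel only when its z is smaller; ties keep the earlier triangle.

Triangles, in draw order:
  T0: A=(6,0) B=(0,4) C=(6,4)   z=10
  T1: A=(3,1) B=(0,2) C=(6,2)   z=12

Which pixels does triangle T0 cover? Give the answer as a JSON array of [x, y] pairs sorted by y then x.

T0:
  2·area = 24  (B↔C swapped to make it positive)
  edge (6, 0)→(6, 4): d=(0,4) inclusive
  edge (6, 4)→(0, 4): d=(-6,0) inclusive
  edge (0, 4)→(6, 0): d=(6,-4) inclusive
    (2,0)@(5, 1): e=[4,18,2] → █
    (3,0)@(7, 1): e=[-4,18,10] → ·
    (1,1)@(3, 3): e=[12,6,6] → █
    (3,1)@(7, 3): e=[-4,6,22] → ·
    (1,2)@(3, 5): e=[12,-6,18] → ·
    (2,2)@(5, 5): e=[4,-6,26] → ·
  covered (3 px):
    · · █ ·
    · █ █ ·
    · · · ·
    · · · ·
T1:
  2·area = 6  (B↔C swapped to make it positive)
  edge (3, 1)→(6, 2): d=(3,1) inclusive
  edge (6, 2)→(0, 2): d=(-6,0) inclusive
  edge (0, 2)→(3, 1): d=(3,-1) inclusive
    (1,0)@(3, 1): e=[0,6,0] → █  [on edge]
    (2,0)@(5, 1): e=[-2,6,2] → ·
    (1,1)@(3, 3): e=[6,-6,6] → ·
  covered (1 px):
    · █ · ·
    · · · ·
    · · · ·
    · · · ·

Final: [[2,0],[1,1],[2,1]]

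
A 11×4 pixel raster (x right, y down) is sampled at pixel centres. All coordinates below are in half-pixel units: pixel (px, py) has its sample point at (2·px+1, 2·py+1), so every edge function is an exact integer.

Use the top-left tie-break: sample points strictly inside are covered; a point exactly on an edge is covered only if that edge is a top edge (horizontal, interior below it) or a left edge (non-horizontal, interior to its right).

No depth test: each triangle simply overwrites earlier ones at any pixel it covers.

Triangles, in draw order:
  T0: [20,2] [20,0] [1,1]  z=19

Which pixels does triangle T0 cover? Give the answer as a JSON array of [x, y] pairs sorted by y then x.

T0:
  2·area = 38  (B↔C swapped to make it positive)
  edge (20, 2)→(1, 1): d=(-19,-1) top-left  bias=+0
  edge (1, 1)→(20, 0): d=(19,-1) top-left  bias=+0
  edge (20, 0)→(20, 2): d=(0,2) right/bottom  bias=-1
    (0,0)@(1, 1): e=[0,0,38] → █  [on edge]
    (1,0)@(3, 1): e=[2,2,34] → █
    (2,0)@(5, 1): e=[4,4,30] → █
    (3,0)@(7, 1): e=[6,6,26] → █
    (4,0)@(9, 1): e=[8,8,22] → █
    (5,0)@(11, 1): e=[10,10,18] → █
    (6,0)@(13, 1): e=[12,12,14] → █
    (7,0)@(15, 1): e=[14,14,10] → █
    (8,0)@(17, 1): e=[16,16,6] → █
    (9,0)@(19, 1): e=[18,18,2] → █
    (10,0)@(21, 1): e=[20,20,-2] → ·
    (0,1)@(1, 3): e=[-38,38,38] → ·
  covered (10 px):
    █ █ █ █ █ █ █ █ █ █ ·
    · · · · · · · · · · ·
    · · · · · · · · · · ·
    · · · · · · · · · · ·

Answer: [[0,0],[1,0],[2,0],[3,0],[4,0],[5,0],[6,0],[7,0],[8,0],[9,0]]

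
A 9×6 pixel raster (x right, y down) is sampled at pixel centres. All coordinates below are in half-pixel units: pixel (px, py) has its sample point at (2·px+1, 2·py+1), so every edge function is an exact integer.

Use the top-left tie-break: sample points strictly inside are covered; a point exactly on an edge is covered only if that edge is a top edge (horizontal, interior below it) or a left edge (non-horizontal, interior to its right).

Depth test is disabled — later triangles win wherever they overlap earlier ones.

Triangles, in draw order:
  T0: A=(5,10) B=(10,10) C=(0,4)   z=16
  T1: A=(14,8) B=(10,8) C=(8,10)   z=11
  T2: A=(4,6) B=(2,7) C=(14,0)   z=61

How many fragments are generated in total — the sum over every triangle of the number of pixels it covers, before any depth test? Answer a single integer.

T0:
  2·area = 30  (B↔C swapped to make it positive)
  edge (5, 10)→(0, 4): d=(-5,-6) top-left  bias=+0
  edge (0, 4)→(10, 10): d=(10,6) right/bottom  bias=-1
  edge (10, 10)→(5, 10): d=(-5,0) right/bottom  bias=-1
    (0,2)@(1, 5): e=[1,4,25] → X
    (1,2)@(3, 5): e=[13,-8,25] → .
    (0,3)@(1, 7): e=[-9,24,15] → .
    (1,3)@(3, 7): e=[3,12,15] → X
    (2,3)@(5, 7): e=[15,0,15] → .  [on edge]
    (1,4)@(3, 9): e=[-7,32,5] → .
    (2,4)@(5, 9): e=[5,20,5] → X
    (3,4)@(7, 9): e=[17,8,5] → X
    (4,4)@(9, 9): e=[29,-4,5] → .
    (2,5)@(5, 11): e=[-5,40,-5] → .
    (3,5)@(7, 11): e=[7,28,-5] → .
  covered (4 px):
    . . . . . . . . .
    . . . . . . . . .
    X . . . . . . . .
    . X . . . . . . .
    . . X X . . . . .
    . . . . . . . . .
T1:
  2·area = 8  (B↔C swapped to make it positive)
  edge (14, 8)→(8, 10): d=(-6,2) right/bottom  bias=-1
  edge (8, 10)→(10, 8): d=(2,-2) top-left  bias=+0
  edge (10, 8)→(14, 8): d=(4,0) top-left  bias=+0
    (8,0)@(17, 1): e=[36,0,-28] → .  [on edge]
    (7,1)@(15, 3): e=[28,0,-20] → .  [on edge]
    (6,2)@(13, 5): e=[20,0,-12] → .  [on edge]
    (5,3)@(11, 7): e=[12,0,-4] → .  [on edge]
    (8,3)@(17, 7): e=[0,12,-4] → .  [on edge]
    (4,4)@(9, 9): e=[4,0,4] → X  [on edge]
    (5,4)@(11, 9): e=[0,4,4] → .  [on edge]
    (2,5)@(5, 11): e=[0,-4,12] → .  [on edge]
    (3,5)@(7, 11): e=[-4,0,12] → .  [on edge]
    (4,5)@(9, 11): e=[-8,4,12] → .
  covered (1 px):
    . . . . . . . . .
    . . . . . . . . .
    . . . . . . . . .
    . . . . . . . . .
    . . . . X . . . .
    . . . . . . . . .
T2:
  2·area = 2
  edge (4, 6)→(2, 7): d=(-2,1) right/bottom  bias=-1
  edge (2, 7)→(14, 0): d=(12,-7) top-left  bias=+0
  edge (14, 0)→(4, 6): d=(-10,6) right/bottom  bias=-1
    (4,1)@(9, 3): e=[1,1,0] → .  [on edge]
  covered (0 px):
    . . . . . . . . .
    . . . . . . . . .
    . . . . . . . . .
    . . . . . . . . .
    . . . . . . . . .
    . . . . . . . . .

Result: 5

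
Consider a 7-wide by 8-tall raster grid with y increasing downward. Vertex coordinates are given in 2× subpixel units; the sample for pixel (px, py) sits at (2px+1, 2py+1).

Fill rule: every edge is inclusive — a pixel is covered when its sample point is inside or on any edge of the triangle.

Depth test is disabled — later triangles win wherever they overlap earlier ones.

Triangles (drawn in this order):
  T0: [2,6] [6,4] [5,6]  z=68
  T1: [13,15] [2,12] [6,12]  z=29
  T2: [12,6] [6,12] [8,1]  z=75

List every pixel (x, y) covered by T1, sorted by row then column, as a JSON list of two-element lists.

T0:
  2·area = 6
  edge (2, 6)→(6, 4): d=(4,-2) inclusive
  edge (6, 4)→(5, 6): d=(-1,2) inclusive
  edge (5, 6)→(2, 6): d=(-3,0) inclusive
    (2,2)@(5, 5): e=[2,1,3] → #
    (3,2)@(7, 5): e=[6,-3,3] → ·
    (2,3)@(5, 7): e=[10,-1,-3] → ·
  covered (1 px):
    · · · · · · ·
    · · · · · · ·
    · · # · · · ·
    · · · · · · ·
    · · · · · · ·
    · · · · · · ·
    · · · · · · ·
    · · · · · · ·
T1:
  2·area = 12
  edge (13, 15)→(2, 12): d=(-11,-3) inclusive
  edge (2, 12)→(6, 12): d=(4,0) inclusive
  edge (6, 12)→(13, 15): d=(7,3) inclusive
    (3,6)@(7, 13): e=[4,4,4] → #
    (4,6)@(9, 13): e=[10,4,-2] → ·
    (3,7)@(7, 15): e=[-18,12,18] → ·
    (6,7)@(13, 15): e=[0,12,0] → #  [on edge]
  covered (2 px):
    · · · · · · ·
    · · · · · · ·
    · · · · · · ·
    · · · · · · ·
    · · · · · · ·
    · · · · · · ·
    · · · # · · ·
    · · · · · · #
T2:
  2·area = 54
  edge (12, 6)→(6, 12): d=(-6,6) inclusive
  edge (6, 12)→(8, 1): d=(2,-11) inclusive
  edge (8, 1)→(12, 6): d=(4,5) inclusive
    (4,1)@(9, 3): e=[36,15,3] → #
    (5,1)@(11, 3): e=[24,37,-7] → ·
    (4,2)@(9, 5): e=[24,19,11] → #
    (5,2)@(11, 5): e=[12,41,1] → #
    (6,2)@(13, 5): e=[0,63,-9] → ·  [on edge]
    (3,3)@(7, 7): e=[24,1,29] → #
    (5,3)@(11, 7): e=[0,45,9] → #  [on edge]
    (6,3)@(13, 7): e=[-12,67,-1] → ·
    (3,4)@(7, 9): e=[12,5,37] → #
    (4,4)@(9, 9): e=[0,27,27] → #  [on edge]
    (5,4)@(11, 9): e=[-12,49,17] → ·
    (3,5)@(7, 11): e=[0,9,45] → #  [on edge]
    (2,6)@(5, 13): e=[0,-9,63] → ·  [on edge]
    (1,7)@(3, 15): e=[0,-27,81] → ·  [on edge]
  covered (9 px):
    · · · · · · ·
    · · · · # · ·
    · · · · # # ·
    · · · # # # ·
    · · · # # · ·
    · · · # · · ·
    · · · · · · ·
    · · · · · · ·

Final: [[3,6],[6,7]]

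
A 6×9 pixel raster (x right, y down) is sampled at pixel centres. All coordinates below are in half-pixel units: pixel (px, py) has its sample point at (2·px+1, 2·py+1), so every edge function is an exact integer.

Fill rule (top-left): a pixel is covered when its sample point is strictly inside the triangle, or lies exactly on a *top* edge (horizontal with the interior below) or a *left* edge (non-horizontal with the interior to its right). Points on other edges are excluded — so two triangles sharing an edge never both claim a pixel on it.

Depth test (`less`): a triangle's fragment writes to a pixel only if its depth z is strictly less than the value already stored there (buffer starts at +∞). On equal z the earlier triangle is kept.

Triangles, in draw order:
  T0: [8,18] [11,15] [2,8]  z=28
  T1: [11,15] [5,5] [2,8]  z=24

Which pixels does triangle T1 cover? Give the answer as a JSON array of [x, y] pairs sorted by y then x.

T0:
  2·area = 48  (B↔C swapped to make it positive)
  edge (8, 18)→(2, 8): d=(-6,-10) top-left  bias=+0
  edge (2, 8)→(11, 15): d=(9,7) right/bottom  bias=-1
  edge (11, 15)→(8, 18): d=(-3,3) right/bottom  bias=-1
    (1,4)@(3, 9): e=[4,2,42] → █
    (2,4)@(5, 9): e=[24,-12,36] → ·
    (1,5)@(3, 11): e=[-8,20,36] → ·
    (2,5)@(5, 11): e=[12,6,30] → █
    (3,5)@(7, 11): e=[32,-8,24] → ·
    (2,6)@(5, 13): e=[0,24,24] → █  [on edge]
    (3,6)@(7, 13): e=[20,10,18] → █
    (4,6)@(9, 13): e=[40,-4,12] → ·
    (2,7)@(5, 15): e=[-12,42,18] → ·
    (3,7)@(7, 15): e=[8,28,12] → █
    (4,7)@(9, 15): e=[28,14,6] → █
    (5,7)@(11, 15): e=[48,0,0] → ·  [on edge]
    (4,8)@(9, 17): e=[16,32,0] → ·  [on edge]
  covered (6 px):
    · · · · · ·
    · · · · · ·
    · · · · · ·
    · · · · · ·
    · █ · · · ·
    · · █ · · ·
    · · █ █ · ·
    · · · █ █ ·
    · · · · · ·
T1:
  2·area = 48  (B↔C swapped to make it positive)
  edge (11, 15)→(2, 8): d=(-9,-7) top-left  bias=+0
  edge (2, 8)→(5, 5): d=(3,-3) top-left  bias=+0
  edge (5, 5)→(11, 15): d=(6,10) right/bottom  bias=-1
    (4,0)@(9, 1): e=[112,0,-64] → ·  [on edge]
    (3,1)@(7, 3): e=[80,0,-32] → ·  [on edge]
    (2,2)@(5, 5): e=[48,0,0] → ·  [on edge]
    (1,3)@(3, 7): e=[16,0,32] → █  [on edge]
    (2,3)@(5, 7): e=[30,6,12] → █
    (3,3)@(7, 7): e=[44,12,-8] → ·
    (0,4)@(1, 9): e=[-16,0,64] → ·  [on edge]
    (1,4)@(3, 9): e=[-2,6,44] → ·
    (2,4)@(5, 9): e=[12,12,24] → █
    (3,4)@(7, 9): e=[26,18,4] → █
    (4,4)@(9, 9): e=[40,24,-16] → ·
    (2,5)@(5, 11): e=[-6,18,36] → ·
    (5,7)@(11, 15): e=[0,48,0] → ·  [on edge]
  covered (6 px):
    · · · · · ·
    · · · · · ·
    · · · · · ·
    · █ █ · · ·
    · · █ █ · ·
    · · · █ · ·
    · · · · █ ·
    · · · · · ·
    · · · · · ·

Result: [[1,3],[2,3],[2,4],[3,4],[3,5],[4,6]]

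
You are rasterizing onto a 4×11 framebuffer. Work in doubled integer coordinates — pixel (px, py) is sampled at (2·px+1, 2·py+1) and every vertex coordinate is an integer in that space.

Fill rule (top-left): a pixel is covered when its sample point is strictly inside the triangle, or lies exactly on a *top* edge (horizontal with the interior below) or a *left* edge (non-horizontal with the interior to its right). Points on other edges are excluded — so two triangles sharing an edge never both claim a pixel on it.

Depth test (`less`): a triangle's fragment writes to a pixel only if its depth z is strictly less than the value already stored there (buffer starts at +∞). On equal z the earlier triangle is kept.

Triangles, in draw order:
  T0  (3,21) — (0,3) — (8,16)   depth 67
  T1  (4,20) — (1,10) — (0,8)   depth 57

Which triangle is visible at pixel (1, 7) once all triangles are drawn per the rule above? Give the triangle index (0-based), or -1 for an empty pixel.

T0:
  2·area = 105
  edge (3, 21)→(0, 3): d=(-3,-18) top-left  bias=+0
  edge (0, 3)→(8, 16): d=(8,13) right/bottom  bias=-1
  edge (8, 16)→(3, 21): d=(-5,5) right/bottom  bias=-1
    (0,2)@(1, 5): e=[12,3,90] → X
    (1,2)@(3, 5): e=[48,-23,80] → .
    (0,3)@(1, 7): e=[6,19,80] → X
    (1,3)@(3, 7): e=[42,-7,70] → .
    (0,4)@(1, 9): e=[0,35,70] → X  [on edge]
    (1,4)@(3, 9): e=[36,9,60] → X
    (2,4)@(5, 9): e=[72,-17,50] → .
    (0,5)@(1, 11): e=[-6,51,60] → .
    (1,5)@(3, 11): e=[30,25,50] → X
    (2,5)@(5, 11): e=[66,-1,40] → .
    (1,6)@(3, 13): e=[24,41,40] → X
    (2,6)@(5, 13): e=[60,15,30] → X
    (3,8)@(7, 17): e=[84,21,0] → .  [on edge]
    (2,9)@(5, 19): e=[42,63,0] → .  [on edge]
    (1,10)@(3, 21): e=[0,105,0] → .  [on edge]
  covered (13 px):
    . . . .
    . . . .
    X . . .
    X . . .
    X X . .
    . X . .
    . X X .
    . X X X
    . X X .
    . X . .
    . . . .
T1:
  2·area = 4  (B↔C swapped to make it positive)
  edge (4, 20)→(0, 8): d=(-4,-12) top-left  bias=+0
  edge (0, 8)→(1, 10): d=(1,2) right/bottom  bias=-1
  edge (1, 10)→(4, 20): d=(3,10) right/bottom  bias=-1
    (0,5)@(1, 11): e=[0,1,3] → X  [on edge]
    (1,5)@(3, 11): e=[24,-3,-17] → .
    (0,6)@(1, 13): e=[-8,3,9] → .
    (1,8)@(3, 17): e=[0,3,1] → X  [on edge]
    (2,8)@(5, 17): e=[24,-1,-19] → .
    (1,9)@(3, 19): e=[-8,5,7] → .
  covered (2 px):
    . . . .
    . . . .
    . . . .
    . . . .
    . . . .
    X . . .
    . . . .
    . . . .
    . X . .
    . . . .
    . . . .

Z-buffer (winner per pixel, '.' = empty):
  . . . .
  . . . .
  0 . . .
  0 . . .
  0 0 . .
  1 0 . .
  . 0 0 .
  . 0 0 0
  . 1 0 .
  . 0 . .
  . . . .

Final: 0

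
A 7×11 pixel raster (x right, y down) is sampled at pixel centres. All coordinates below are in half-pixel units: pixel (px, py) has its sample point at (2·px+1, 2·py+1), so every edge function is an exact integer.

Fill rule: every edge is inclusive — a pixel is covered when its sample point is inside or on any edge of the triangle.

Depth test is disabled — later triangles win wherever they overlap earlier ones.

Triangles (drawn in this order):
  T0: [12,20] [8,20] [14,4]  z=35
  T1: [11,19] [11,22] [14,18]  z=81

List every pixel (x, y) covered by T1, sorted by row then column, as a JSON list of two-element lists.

T0:
  2·area = 64
  edge (12, 20)→(8, 20): d=(-4,0) inclusive
  edge (8, 20)→(14, 4): d=(6,-16) inclusive
  edge (14, 4)→(12, 20): d=(-2,16) inclusive
    (6,3)@(13, 7): e=[52,2,10] → X
    (6,4)@(13, 9): e=[44,14,6] → X
    (6,5)@(13, 11): e=[36,26,2] → X
    (5,6)@(11, 13): e=[28,6,30] → X
    (6,6)@(13, 13): e=[28,38,-2] → .
    (5,7)@(11, 15): e=[20,18,26] → X
    (6,7)@(13, 15): e=[20,50,-6] → .
    (5,8)@(11, 17): e=[12,30,22] → X
    (6,8)@(13, 17): e=[12,62,-10] → .
    (4,9)@(9, 19): e=[4,10,50] → X
    (6,9)@(13, 19): e=[4,74,-14] → .
    (4,10)@(9, 21): e=[-4,22,46] → .
  covered (8 px):
    . . . . . . .
    . . . . . . .
    . . . . . . .
    . . . . . . X
    . . . . . . X
    . . . . . . X
    . . . . . X .
    . . . . . X .
    . . . . . X .
    . . . . X X .
    . . . . . . .
T1:
  2·area = 9  (B↔C swapped to make it positive)
  edge (11, 19)→(14, 18): d=(3,-1) inclusive
  edge (14, 18)→(11, 22): d=(-3,4) inclusive
  edge (11, 22)→(11, 19): d=(0,-3) inclusive
    (5,0)@(11, 1): e=[-54,63,0] → .  [on edge]
    (5,1)@(11, 3): e=[-48,57,0] → .  [on edge]
    (5,2)@(11, 5): e=[-42,51,0] → .  [on edge]
    (5,3)@(11, 7): e=[-36,45,0] → .  [on edge]
    (5,4)@(11, 9): e=[-30,39,0] → .  [on edge]
    (5,5)@(11, 11): e=[-24,33,0] → .  [on edge]
    (5,6)@(11, 13): e=[-18,27,0] → .  [on edge]
    (5,7)@(11, 15): e=[-12,21,0] → .  [on edge]
    (5,8)@(11, 17): e=[-6,15,0] → .  [on edge]
    (5,9)@(11, 19): e=[0,9,0] → X  [on edge]
    (6,9)@(13, 19): e=[2,1,6] → X
    (2,10)@(5, 21): e=[0,27,-18] → .  [on edge]
    (5,10)@(11, 21): e=[6,3,0] → X  [on edge]
  covered (3 px):
    . . . . . . .
    . . . . . . .
    . . . . . . .
    . . . . . . .
    . . . . . . .
    . . . . . . .
    . . . . . . .
    . . . . . . .
    . . . . . . .
    . . . . . X X
    . . . . . X .

Result: [[5,9],[6,9],[5,10]]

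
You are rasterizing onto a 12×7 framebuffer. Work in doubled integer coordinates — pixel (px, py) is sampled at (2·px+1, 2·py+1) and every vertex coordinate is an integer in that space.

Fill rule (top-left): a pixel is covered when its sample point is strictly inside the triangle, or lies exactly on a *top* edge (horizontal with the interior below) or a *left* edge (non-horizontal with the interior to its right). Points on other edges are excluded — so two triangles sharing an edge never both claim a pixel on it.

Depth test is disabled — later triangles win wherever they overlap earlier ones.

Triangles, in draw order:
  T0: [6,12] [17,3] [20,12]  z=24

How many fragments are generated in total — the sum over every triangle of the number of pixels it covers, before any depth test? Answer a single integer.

T0:
  2·area = 126
  edge (6, 12)→(17, 3): d=(11,-9) top-left  bias=+0
  edge (17, 3)→(20, 12): d=(3,9) right/bottom  bias=-1
  edge (20, 12)→(6, 12): d=(-14,0) right/bottom  bias=-1
    (8,1)@(17, 3): e=[0,0,126] → ·  [on edge]
    (7,2)@(15, 5): e=[4,24,98] → #
    (8,2)@(17, 5): e=[22,6,98] → #
    (9,2)@(19, 5): e=[40,-12,98] → ·
    (6,3)@(13, 7): e=[8,48,70] → #
    (9,3)@(19, 7): e=[62,-6,70] → ·
    (5,4)@(11, 9): e=[12,72,42] → #
    (9,4)@(19, 9): e=[84,0,42] → ·  [on edge]
    (4,5)@(9, 11): e=[16,96,14] → #
    (9,5)@(19, 11): e=[106,6,14] → #
    (10,5)@(21, 11): e=[124,-12,14] → ·
    (4,6)@(9, 13): e=[38,102,-14] → ·
  covered (15 px):
    · · · · · · · · · · · ·
    · · · · · · · · · · · ·
    · · · · · · · # # · · ·
    · · · · · · # # # · · ·
    · · · · · # # # # · · ·
    · · · · # # # # # # · ·
    · · · · · · · · · · · ·

Result: 15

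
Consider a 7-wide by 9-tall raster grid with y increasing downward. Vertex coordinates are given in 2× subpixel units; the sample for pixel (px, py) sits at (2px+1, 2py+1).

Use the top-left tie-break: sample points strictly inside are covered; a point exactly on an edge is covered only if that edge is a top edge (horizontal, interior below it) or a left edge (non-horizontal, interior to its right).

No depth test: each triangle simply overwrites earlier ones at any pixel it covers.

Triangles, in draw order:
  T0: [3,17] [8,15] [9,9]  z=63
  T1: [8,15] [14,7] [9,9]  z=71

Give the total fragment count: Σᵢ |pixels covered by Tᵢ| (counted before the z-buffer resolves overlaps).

T0:
  2·area = 28  (B↔C swapped to make it positive)
  edge (3, 17)→(9, 9): d=(6,-8) top-left  bias=+0
  edge (9, 9)→(8, 15): d=(-1,6) right/bottom  bias=-1
  edge (8, 15)→(3, 17): d=(-5,2) right/bottom  bias=-1
    (4,4)@(9, 9): e=[0,0,28] → .  [on edge]
    (3,6)@(7, 13): e=[8,8,12] → X
    (4,6)@(9, 13): e=[24,-4,8] → .
    (6,6)@(13, 13): e=[56,-28,0] → .  [on edge]
    (2,7)@(5, 15): e=[4,18,6] → X
    (4,7)@(9, 15): e=[36,-6,-2] → .
    (1,8)@(3, 17): e=[0,28,0] → .  [on edge]
    (2,8)@(5, 17): e=[16,16,-4] → .
    (3,8)@(7, 17): e=[32,4,-8] → .
  covered (3 px):
    . . . . . . .
    . . . . . . .
    . . . . . . .
    . . . . . . .
    . . . . . . .
    . . . . . . .
    . . . X . . .
    . . X X . . .
    . . . . . . .
T1:
  2·area = 28  (B↔C swapped to make it positive)
  edge (8, 15)→(9, 9): d=(1,-6) top-left  bias=+0
  edge (9, 9)→(14, 7): d=(5,-2) top-left  bias=+0
  edge (14, 7)→(8, 15): d=(-6,8) right/bottom  bias=-1
    (4,4)@(9, 9): e=[0,0,28] → X  [on edge]
    (5,4)@(11, 9): e=[12,4,12] → X
    (6,4)@(13, 9): e=[24,8,-4] → .
    (4,5)@(9, 11): e=[2,10,16] → X
    (5,5)@(11, 11): e=[14,14,0] → .  [on edge]
    (4,6)@(9, 13): e=[4,20,4] → X
    (5,6)@(11, 13): e=[16,24,-12] → .
    (4,7)@(9, 15): e=[6,30,-8] → .
  covered (4 px):
    . . . . . . .
    . . . . . . .
    . . . . . . .
    . . . . . . .
    . . . . X X .
    . . . . X . .
    . . . . X . .
    . . . . . . .
    . . . . . . .

Final: 7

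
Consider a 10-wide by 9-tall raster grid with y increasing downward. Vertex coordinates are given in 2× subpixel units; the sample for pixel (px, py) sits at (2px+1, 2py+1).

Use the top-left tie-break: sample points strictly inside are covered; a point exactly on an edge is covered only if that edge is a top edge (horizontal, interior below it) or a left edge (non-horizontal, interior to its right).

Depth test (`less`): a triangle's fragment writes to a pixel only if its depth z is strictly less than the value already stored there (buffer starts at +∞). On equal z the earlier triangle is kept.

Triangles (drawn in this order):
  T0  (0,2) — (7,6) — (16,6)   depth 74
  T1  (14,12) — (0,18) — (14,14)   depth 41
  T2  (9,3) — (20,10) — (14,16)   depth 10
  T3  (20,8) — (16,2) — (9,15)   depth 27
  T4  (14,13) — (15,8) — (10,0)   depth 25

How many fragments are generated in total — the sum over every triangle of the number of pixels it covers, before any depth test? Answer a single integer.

T0:
  2·area = 36  (B↔C swapped to make it positive)
  edge (0, 2)→(16, 6): d=(16,4) right/bottom  bias=-1
  edge (16, 6)→(7, 6): d=(-9,0) right/bottom  bias=-1
  edge (7, 6)→(0, 2): d=(-7,-4) top-left  bias=+0
    (1,1)@(3, 3): e=[4,27,5] → X
    (2,1)@(5, 3): e=[-4,27,13] → .
    (1,2)@(3, 5): e=[36,9,-9] → .
    (3,2)@(7, 5): e=[20,9,7] → X
    (4,2)@(9, 5): e=[12,9,15] → X
    (5,2)@(11, 5): e=[4,9,23] → X
    (6,2)@(13, 5): e=[-4,9,31] → .
    (3,3)@(7, 7): e=[52,-9,-7] → .
    (4,3)@(9, 7): e=[44,-9,1] → .
    (5,3)@(11, 7): e=[36,-9,9] → .
  covered (4 px):
    . . . . . . . . . .
    . X . . . . . . . .
    . . . X X X . . . .
    . . . . . . . . . .
    . . . . . . . . . .
    . . . . . . . . . .
    . . . . . . . . . .
    . . . . . . . . . .
    . . . . . . . . . .
T1:
  2·area = 28  (B↔C swapped to make it positive)
  edge (14, 12)→(14, 14): d=(0,2) right/bottom  bias=-1
  edge (14, 14)→(0, 18): d=(-14,4) right/bottom  bias=-1
  edge (0, 18)→(14, 12): d=(14,-6) top-left  bias=+0
    (6,6)@(13, 13): e=[2,18,8] → X
    (7,6)@(15, 13): e=[-2,10,20] → .
    (3,7)@(7, 15): e=[14,14,0] → X  [on edge]
    (4,7)@(9, 15): e=[10,6,12] → X
    (5,7)@(11, 15): e=[6,-2,24] → .
    (6,7)@(13, 15): e=[2,-10,36] → .
    (1,8)@(3, 17): e=[22,2,4] → X
    (2,8)@(5, 17): e=[18,-6,16] → .
    (3,8)@(7, 17): e=[14,-14,28] → .
    (4,8)@(9, 17): e=[10,-22,40] → .
  covered (4 px):
    . . . . . . . . . .
    . . . . . . . . . .
    . . . . . . . . . .
    . . . . . . . . . .
    . . . . . . . . . .
    . . . . . . . . . .
    . . . . . . X . . .
    . . . X X . . . . .
    . X . . . . . . . .
T2:
  2·area = 108
  edge (9, 3)→(20, 10): d=(11,7) right/bottom  bias=-1
  edge (20, 10)→(14, 16): d=(-6,6) right/bottom  bias=-1
  edge (14, 16)→(9, 3): d=(-5,-13) top-left  bias=+0
    (4,1)@(9, 3): e=[0,108,0] → .  [on edge]
    (5,2)@(11, 5): e=[8,84,16] → X
    (6,2)@(13, 5): e=[-6,72,42] → .
    (5,3)@(11, 7): e=[30,72,6] → X
    (6,3)@(13, 7): e=[16,60,32] → X
    (7,3)@(15, 7): e=[2,48,58] → X
    (8,3)@(17, 7): e=[-12,36,84] → .
    (5,4)@(11, 9): e=[52,60,-4] → .
    (6,4)@(13, 9): e=[38,48,22] → X
    (8,4)@(17, 9): e=[10,24,74] → X
    (9,4)@(19, 9): e=[-4,12,100] → .
    (6,5)@(13, 11): e=[60,36,12] → X
    (9,5)@(19, 11): e=[18,0,90] → .  [on edge]
    (8,6)@(17, 13): e=[54,0,54] → .  [on edge]
    (7,7)@(15, 15): e=[90,0,18] → .  [on edge]
    (6,8)@(13, 17): e=[126,0,-18] → .  [on edge]
  covered (12 px):
    . . . . . . . . . .
    . . . . . . . . . .
    . . . . . X . . . .
    . . . . . X X X . .
    . . . . . . X X X .
    . . . . . . X X X .
    . . . . . . X X . .
    . . . . . . . . . .
    . . . . . . . . . .
T3:
  2·area = 94  (B↔C swapped to make it positive)
  edge (20, 8)→(9, 15): d=(-11,7) right/bottom  bias=-1
  edge (9, 15)→(16, 2): d=(7,-13) top-left  bias=+0
  edge (16, 2)→(20, 8): d=(4,6) right/bottom  bias=-1
    (7,2)@(15, 5): e=[68,8,18] → X
    (8,2)@(17, 5): e=[54,34,6] → X
    (9,2)@(19, 5): e=[40,60,-6] → .
    (7,3)@(15, 7): e=[46,22,26] → X
    (9,3)@(19, 7): e=[18,74,2] → X
    (6,4)@(13, 9): e=[38,10,46] → X
    (9,4)@(19, 9): e=[-4,88,10] → .
    (6,5)@(13, 11): e=[16,24,54] → X
    (8,5)@(17, 11): e=[-12,76,30] → .
    (5,6)@(11, 13): e=[8,12,74] → X
    (6,6)@(13, 13): e=[-6,38,62] → .
    (7,6)@(15, 13): e=[-20,64,50] → .
    (4,7)@(9, 15): e=[0,0,94] → .  [on edge]
  covered (11 px):
    . . . . . . . . . .
    . . . . . . . . . .
    . . . . . . . X X .
    . . . . . . . X X X
    . . . . . . X X X .
    . . . . . . X X . .
    . . . . . X . . . .
    . . . . . . . . . .
    . . . . . . . . . .
T4:
  2·area = 33  (B↔C swapped to make it positive)
  edge (14, 13)→(10, 0): d=(-4,-13) top-left  bias=+0
  edge (10, 0)→(15, 8): d=(5,8) right/bottom  bias=-1
  edge (15, 8)→(14, 13): d=(-1,5) right/bottom  bias=-1
    (5,1)@(11, 3): e=[1,7,25] → X
    (6,1)@(13, 3): e=[27,-9,15] → .
    (5,2)@(11, 5): e=[-7,17,23] → .
    (6,2)@(13, 5): e=[19,1,13] → X
    (7,2)@(15, 5): e=[45,-15,3] → .
    (6,3)@(13, 7): e=[11,11,11] → X
    (7,3)@(15, 7): e=[37,-5,1] → .
    (6,4)@(13, 9): e=[3,21,9] → X
    (7,4)@(15, 9): e=[29,5,-1] → .
    (6,5)@(13, 11): e=[-5,31,7] → .
  covered (4 px):
    . . . . . . . . . .
    . . . . . X . . . .
    . . . . . . X . . .
    . . . . . . X . . .
    . . . . . . X . . .
    . . . . . . . . . .
    . . . . . . . . . .
    . . . . . . . . . .
    . . . . . . . . . .

Final: 35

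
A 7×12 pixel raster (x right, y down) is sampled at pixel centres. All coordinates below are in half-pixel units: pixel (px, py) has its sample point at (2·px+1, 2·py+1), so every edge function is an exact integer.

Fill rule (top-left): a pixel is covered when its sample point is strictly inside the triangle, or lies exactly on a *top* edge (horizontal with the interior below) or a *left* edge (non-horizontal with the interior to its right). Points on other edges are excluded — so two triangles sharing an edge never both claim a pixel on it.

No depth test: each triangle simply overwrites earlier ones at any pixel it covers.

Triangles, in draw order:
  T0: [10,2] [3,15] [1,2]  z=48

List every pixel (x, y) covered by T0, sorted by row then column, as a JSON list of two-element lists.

T0:
  2·area = 117
  edge (10, 2)→(3, 15): d=(-7,13) right/bottom  bias=-1
  edge (3, 15)→(1, 2): d=(-2,-13) top-left  bias=+0
  edge (1, 2)→(10, 2): d=(9,0) top-left  bias=+0
    (1,1)@(3, 3): e=[84,24,9] → █
    (2,1)@(5, 3): e=[58,50,9] → █
    (3,1)@(7, 3): e=[32,76,9] → █
    (4,1)@(9, 3): e=[6,102,9] → █
    (5,1)@(11, 3): e=[-20,128,9] → ·
    (1,2)@(3, 5): e=[70,20,27] → █
    (4,2)@(9, 5): e=[-8,98,27] → ·
    (1,3)@(3, 7): e=[56,16,45] → █
    (4,3)@(9, 7): e=[-22,94,45] → ·
    (1,4)@(3, 9): e=[42,12,63] → █
    (3,4)@(7, 9): e=[-10,64,63] → ·
    (1,5)@(3, 11): e=[28,8,81] → █
    (1,7)@(3, 15): e=[0,0,117] → ·  [on edge]
  covered (15 px):
    · · · · · · ·
    · █ █ █ █ · ·
    · █ █ █ · · ·
    · █ █ █ · · ·
    · █ █ · · · ·
    · █ █ · · · ·
    · █ · · · · ·
    · · · · · · ·
    · · · · · · ·
    · · · · · · ·
    · · · · · · ·
    · · · · · · ·

Final: [[1,1],[2,1],[3,1],[4,1],[1,2],[2,2],[3,2],[1,3],[2,3],[3,3],[1,4],[2,4],[1,5],[2,5],[1,6]]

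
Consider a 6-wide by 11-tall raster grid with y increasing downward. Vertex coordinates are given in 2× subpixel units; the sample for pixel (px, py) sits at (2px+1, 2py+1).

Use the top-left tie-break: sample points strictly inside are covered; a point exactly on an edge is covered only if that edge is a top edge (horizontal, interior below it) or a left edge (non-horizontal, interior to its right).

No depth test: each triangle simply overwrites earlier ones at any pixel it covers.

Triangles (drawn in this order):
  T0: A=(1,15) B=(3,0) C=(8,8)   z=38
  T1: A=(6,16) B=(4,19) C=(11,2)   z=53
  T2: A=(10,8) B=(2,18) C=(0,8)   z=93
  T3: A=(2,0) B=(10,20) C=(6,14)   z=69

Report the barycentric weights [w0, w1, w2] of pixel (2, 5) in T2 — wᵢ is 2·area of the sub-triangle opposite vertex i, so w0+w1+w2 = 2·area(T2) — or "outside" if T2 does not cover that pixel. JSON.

T0:
  2·area = 91
  edge (1, 15)→(3, 0): d=(2,-15) top-left  bias=+0
  edge (3, 0)→(8, 8): d=(5,8) right/bottom  bias=-1
  edge (8, 8)→(1, 15): d=(-7,7) right/bottom  bias=-1
    (1,0)@(3, 1): e=[2,5,84] → █
    (2,0)@(5, 1): e=[32,-11,70] → ·
    (1,1)@(3, 3): e=[6,15,70] → █
    (2,1)@(5, 3): e=[36,-1,56] → ·
    (1,2)@(3, 5): e=[10,25,56] → █
    (2,2)@(5, 5): e=[40,9,42] → █
    (3,2)@(7, 5): e=[70,-7,28] → ·
    (5,2)@(11, 5): e=[130,-39,0] → ·  [on edge]
    (1,3)@(3, 7): e=[14,35,42] → █
    (3,3)@(7, 7): e=[74,3,14] → █
    (4,3)@(9, 7): e=[104,-13,0] → ·  [on edge]
    (1,4)@(3, 9): e=[18,45,28] → █
    (3,4)@(7, 9): e=[78,13,0] → ·  [on edge]
    (2,5)@(5, 11): e=[52,39,0] → ·  [on edge]
    (1,6)@(3, 13): e=[26,65,0] → ·  [on edge]
    (0,7)@(1, 15): e=[0,91,0] → ·  [on edge]
  covered (10 px):
    · █ · · · ·
    · █ · · · ·
    · █ █ · · ·
    · █ █ █ · ·
    · █ █ · · ·
    · █ · · · ·
    · · · · · ·
    · · · · · ·
    · · · · · ·
    · · · · · ·
    · · · · · ·
T1:
  2·area = 13
  edge (6, 16)→(4, 19): d=(-2,3) right/bottom  bias=-1
  edge (4, 19)→(11, 2): d=(7,-17) top-left  bias=+0
  edge (11, 2)→(6, 16): d=(-5,14) right/bottom  bias=-1
    (4,3)@(9, 7): e=[9,1,3] → █
    (5,3)@(11, 7): e=[3,35,-25] → ·
    (4,4)@(9, 9): e=[5,15,-7] → ·
    (3,6)@(7, 13): e=[3,9,1] → █
    (4,6)@(9, 13): e=[-3,43,-27] → ·
    (3,7)@(7, 15): e=[-1,23,-9] → ·
    (2,8)@(5, 17): e=[1,3,9] → █
    (3,8)@(7, 17): e=[-5,37,-19] → ·
    (2,9)@(5, 19): e=[-3,17,-1] → ·
  covered (3 px):
    · · · · · ·
    · · · · · ·
    · · · · · ·
    · · · · █ ·
    · · · · · ·
    · · · · · ·
    · · · █ · ·
    · · · · · ·
    · · █ · · ·
    · · · · · ·
    · · · · · ·
T2:
  2·area = 100
  edge (10, 8)→(2, 18): d=(-8,10) right/bottom  bias=-1
  edge (2, 18)→(0, 8): d=(-2,-10) top-left  bias=+0
  edge (0, 8)→(10, 8): d=(10,0) top-left  bias=+0
    (0,4)@(1, 9): e=[82,8,10] → █
    (1,4)@(3, 9): e=[62,28,10] → █
    (2,4)@(5, 9): e=[42,48,10] → █
    (3,4)@(7, 9): e=[22,68,10] → █
    (4,4)@(9, 9): e=[2,88,10] → █
    (5,4)@(11, 9): e=[-18,108,10] → ·
    (0,5)@(1, 11): e=[66,4,30] → █
    (4,5)@(9, 11): e=[-14,84,30] → ·
    (0,6)@(1, 13): e=[50,0,50] → █  [on edge]
    (3,6)@(7, 13): e=[-10,60,50] → ·
    (0,7)@(1, 15): e=[34,-4,70] → ·
    (1,7)@(3, 15): e=[14,16,70] → █
  covered (13 px):
    · · · · · ·
    · · · · · ·
    · · · · · ·
    · · · · · ·
    █ █ █ █ █ ·
    █ █ █ █ · ·
    █ █ █ · · ·
    · █ · · · ·
    · · · · · ·
    · · · · · ·
    · · · · · ·
T3:
  2·area = 32
  edge (2, 0)→(10, 20): d=(8,20) right/bottom  bias=-1
  edge (10, 20)→(6, 14): d=(-4,-6) top-left  bias=+0
  edge (6, 14)→(2, 0): d=(-4,-14) top-left  bias=+0
    (1,1)@(3, 3): e=[4,26,2] → █
    (2,1)@(5, 3): e=[-36,38,30] → ·
    (1,2)@(3, 5): e=[20,18,-6] → ·
    (2,4)@(5, 9): e=[12,14,6] → █
    (3,4)@(7, 9): e=[-28,26,34] → ·
    (2,5)@(5, 11): e=[28,6,-2] → ·
    (3,6)@(7, 13): e=[4,10,18] → █
    (4,6)@(9, 13): e=[-36,22,46] → ·
    (3,7)@(7, 15): e=[20,2,10] → █
    (4,7)@(9, 15): e=[-20,14,38] → ·
    (3,8)@(7, 17): e=[36,-6,2] → ·
  covered (4 px):
    · · · · · ·
    · █ · · · ·
    · · · · · ·
    · · · · · ·
    · · █ · · ·
    · · · · · ·
    · · · █ · ·
    · · · █ · ·
    · · · · · ·
    · · · · · ·
    · · · · · ·

Final: [44,30,26]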